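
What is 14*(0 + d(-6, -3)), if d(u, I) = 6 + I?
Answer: 42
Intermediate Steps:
14*(0 + d(-6, -3)) = 14*(0 + (6 - 3)) = 14*(0 + 3) = 14*3 = 42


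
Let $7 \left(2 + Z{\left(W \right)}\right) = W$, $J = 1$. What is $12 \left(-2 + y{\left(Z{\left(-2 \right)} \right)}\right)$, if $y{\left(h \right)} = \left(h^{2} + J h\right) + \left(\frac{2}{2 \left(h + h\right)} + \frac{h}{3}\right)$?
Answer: $- \frac{197}{392} \approx -0.50255$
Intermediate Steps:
$Z{\left(W \right)} = -2 + \frac{W}{7}$
$y{\left(h \right)} = h^{2} + \frac{1}{2 h} + \frac{4 h}{3}$ ($y{\left(h \right)} = \left(h^{2} + 1 h\right) + \left(\frac{2}{2 \left(h + h\right)} + \frac{h}{3}\right) = \left(h^{2} + h\right) + \left(\frac{2}{2 \cdot 2 h} + h \frac{1}{3}\right) = \left(h + h^{2}\right) + \left(\frac{2}{4 h} + \frac{h}{3}\right) = \left(h + h^{2}\right) + \left(2 \frac{1}{4 h} + \frac{h}{3}\right) = \left(h + h^{2}\right) + \left(\frac{1}{2 h} + \frac{h}{3}\right) = h^{2} + \frac{1}{2 h} + \frac{4 h}{3}$)
$12 \left(-2 + y{\left(Z{\left(-2 \right)} \right)}\right) = 12 \left(-2 + \left(\left(-2 + \frac{1}{7} \left(-2\right)\right)^{2} + \frac{1}{2 \left(-2 + \frac{1}{7} \left(-2\right)\right)} + \frac{4 \left(-2 + \frac{1}{7} \left(-2\right)\right)}{3}\right)\right) = 12 \left(-2 + \left(\left(-2 - \frac{2}{7}\right)^{2} + \frac{1}{2 \left(-2 - \frac{2}{7}\right)} + \frac{4 \left(-2 - \frac{2}{7}\right)}{3}\right)\right) = 12 \left(-2 + \left(\left(- \frac{16}{7}\right)^{2} + \frac{1}{2 \left(- \frac{16}{7}\right)} + \frac{4}{3} \left(- \frac{16}{7}\right)\right)\right) = 12 \left(-2 + \left(\frac{256}{49} + \frac{1}{2} \left(- \frac{7}{16}\right) - \frac{64}{21}\right)\right) = 12 \left(-2 - - \frac{9211}{4704}\right) = 12 \left(-2 + \frac{9211}{4704}\right) = 12 \left(- \frac{197}{4704}\right) = - \frac{197}{392}$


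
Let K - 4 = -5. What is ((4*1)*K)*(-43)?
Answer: 172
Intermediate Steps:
K = -1 (K = 4 - 5 = -1)
((4*1)*K)*(-43) = ((4*1)*(-1))*(-43) = (4*(-1))*(-43) = -4*(-43) = 172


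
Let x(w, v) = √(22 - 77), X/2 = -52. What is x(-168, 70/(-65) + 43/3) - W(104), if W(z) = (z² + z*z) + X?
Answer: -21528 + I*√55 ≈ -21528.0 + 7.4162*I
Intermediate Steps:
X = -104 (X = 2*(-52) = -104)
W(z) = -104 + 2*z² (W(z) = (z² + z*z) - 104 = (z² + z²) - 104 = 2*z² - 104 = -104 + 2*z²)
x(w, v) = I*√55 (x(w, v) = √(-55) = I*√55)
x(-168, 70/(-65) + 43/3) - W(104) = I*√55 - (-104 + 2*104²) = I*√55 - (-104 + 2*10816) = I*√55 - (-104 + 21632) = I*√55 - 1*21528 = I*√55 - 21528 = -21528 + I*√55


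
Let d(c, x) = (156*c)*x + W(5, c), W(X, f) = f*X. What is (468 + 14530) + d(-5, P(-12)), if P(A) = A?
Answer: 24333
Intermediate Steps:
W(X, f) = X*f
d(c, x) = 5*c + 156*c*x (d(c, x) = (156*c)*x + 5*c = 156*c*x + 5*c = 5*c + 156*c*x)
(468 + 14530) + d(-5, P(-12)) = (468 + 14530) - 5*(5 + 156*(-12)) = 14998 - 5*(5 - 1872) = 14998 - 5*(-1867) = 14998 + 9335 = 24333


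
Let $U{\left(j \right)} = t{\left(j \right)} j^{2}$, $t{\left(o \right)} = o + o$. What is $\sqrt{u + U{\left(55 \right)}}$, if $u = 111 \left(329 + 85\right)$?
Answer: $4 \sqrt{23669} \approx 615.39$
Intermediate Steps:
$t{\left(o \right)} = 2 o$
$U{\left(j \right)} = 2 j^{3}$ ($U{\left(j \right)} = 2 j j^{2} = 2 j^{3}$)
$u = 45954$ ($u = 111 \cdot 414 = 45954$)
$\sqrt{u + U{\left(55 \right)}} = \sqrt{45954 + 2 \cdot 55^{3}} = \sqrt{45954 + 2 \cdot 166375} = \sqrt{45954 + 332750} = \sqrt{378704} = 4 \sqrt{23669}$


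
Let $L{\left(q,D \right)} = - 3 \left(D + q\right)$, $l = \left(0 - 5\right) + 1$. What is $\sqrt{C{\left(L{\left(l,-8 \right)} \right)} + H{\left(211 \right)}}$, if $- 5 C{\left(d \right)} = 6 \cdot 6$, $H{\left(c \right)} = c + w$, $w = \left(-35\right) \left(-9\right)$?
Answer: $\frac{\sqrt{12970}}{5} \approx 22.777$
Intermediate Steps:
$w = 315$
$H{\left(c \right)} = 315 + c$ ($H{\left(c \right)} = c + 315 = 315 + c$)
$l = -4$ ($l = -5 + 1 = -4$)
$L{\left(q,D \right)} = - 3 D - 3 q$
$C{\left(d \right)} = - \frac{36}{5}$ ($C{\left(d \right)} = - \frac{6 \cdot 6}{5} = \left(- \frac{1}{5}\right) 36 = - \frac{36}{5}$)
$\sqrt{C{\left(L{\left(l,-8 \right)} \right)} + H{\left(211 \right)}} = \sqrt{- \frac{36}{5} + \left(315 + 211\right)} = \sqrt{- \frac{36}{5} + 526} = \sqrt{\frac{2594}{5}} = \frac{\sqrt{12970}}{5}$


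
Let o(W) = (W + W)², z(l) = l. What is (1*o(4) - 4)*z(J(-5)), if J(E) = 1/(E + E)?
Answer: -6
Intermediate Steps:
J(E) = 1/(2*E)
o(W) = 4*W² (o(W) = (2*W)² = 4*W²)
(1*o(4) - 4)*z(J(-5)) = (1*(4*4²) - 4)*((½)/(-5)) = (1*(4*16) - 4)*((½)*(-⅕)) = (1*64 - 4)*(-⅒) = (64 - 4)*(-⅒) = 60*(-⅒) = -6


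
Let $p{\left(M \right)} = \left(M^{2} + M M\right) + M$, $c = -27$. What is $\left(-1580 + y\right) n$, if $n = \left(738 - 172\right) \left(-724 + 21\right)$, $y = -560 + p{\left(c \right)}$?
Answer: $282109682$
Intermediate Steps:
$p{\left(M \right)} = M + 2 M^{2}$ ($p{\left(M \right)} = \left(M^{2} + M^{2}\right) + M = 2 M^{2} + M = M + 2 M^{2}$)
$y = 871$ ($y = -560 - 27 \left(1 + 2 \left(-27\right)\right) = -560 - 27 \left(1 - 54\right) = -560 - -1431 = -560 + 1431 = 871$)
$n = -397898$ ($n = 566 \left(-703\right) = -397898$)
$\left(-1580 + y\right) n = \left(-1580 + 871\right) \left(-397898\right) = \left(-709\right) \left(-397898\right) = 282109682$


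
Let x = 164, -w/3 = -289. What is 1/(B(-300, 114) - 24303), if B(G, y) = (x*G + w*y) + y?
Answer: 1/25449 ≈ 3.9294e-5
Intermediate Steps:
w = 867 (w = -3*(-289) = 867)
B(G, y) = 164*G + 868*y (B(G, y) = (164*G + 867*y) + y = 164*G + 868*y)
1/(B(-300, 114) - 24303) = 1/((164*(-300) + 868*114) - 24303) = 1/((-49200 + 98952) - 24303) = 1/(49752 - 24303) = 1/25449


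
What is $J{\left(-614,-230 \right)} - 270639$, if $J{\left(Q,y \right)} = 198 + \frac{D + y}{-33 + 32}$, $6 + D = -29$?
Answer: $-270176$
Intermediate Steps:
$D = -35$ ($D = -6 - 29 = -35$)
$J{\left(Q,y \right)} = 233 - y$ ($J{\left(Q,y \right)} = 198 + \frac{-35 + y}{-33 + 32} = 198 + \frac{-35 + y}{-1} = 198 + \left(-35 + y\right) \left(-1\right) = 198 - \left(-35 + y\right) = 233 - y$)
$J{\left(-614,-230 \right)} - 270639 = \left(233 - -230\right) - 270639 = \left(233 + 230\right) - 270639 = 463 - 270639 = -270176$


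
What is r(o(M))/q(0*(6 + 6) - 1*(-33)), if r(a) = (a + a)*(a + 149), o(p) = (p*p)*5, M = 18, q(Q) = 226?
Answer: 2865780/113 ≈ 25361.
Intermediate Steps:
o(p) = 5*p**2 (o(p) = p**2*5 = 5*p**2)
r(a) = 2*a*(149 + a) (r(a) = (2*a)*(149 + a) = 2*a*(149 + a))
r(o(M))/q(0*(6 + 6) - 1*(-33)) = (2*(5*18**2)*(149 + 5*18**2))/226 = (2*(5*324)*(149 + 5*324))*(1/226) = (2*1620*(149 + 1620))*(1/226) = (2*1620*1769)*(1/226) = 5731560*(1/226) = 2865780/113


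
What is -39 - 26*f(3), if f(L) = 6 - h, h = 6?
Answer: -39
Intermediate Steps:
f(L) = 0 (f(L) = 6 - 1*6 = 6 - 6 = 0)
-39 - 26*f(3) = -39 - 26*0 = -39 + 0 = -39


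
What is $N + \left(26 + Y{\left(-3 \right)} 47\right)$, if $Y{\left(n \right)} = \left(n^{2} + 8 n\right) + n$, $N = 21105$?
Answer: $20285$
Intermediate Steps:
$Y{\left(n \right)} = n^{2} + 9 n$
$N + \left(26 + Y{\left(-3 \right)} 47\right) = 21105 + \left(26 + - 3 \left(9 - 3\right) 47\right) = 21105 + \left(26 + \left(-3\right) 6 \cdot 47\right) = 21105 + \left(26 - 846\right) = 21105 - 820 = 20285$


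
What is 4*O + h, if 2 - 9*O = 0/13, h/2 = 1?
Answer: 26/9 ≈ 2.8889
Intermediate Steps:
h = 2 (h = 2*1 = 2)
O = 2/9 (O = 2/9 - 0/13 = 2/9 - ⅑*0 = 2/9 + 0 = 2/9 ≈ 0.22222)
4*O + h = 4*(2/9) + 2 = 8/9 + 2 = 26/9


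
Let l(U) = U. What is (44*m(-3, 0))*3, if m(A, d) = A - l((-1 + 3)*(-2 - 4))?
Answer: 1188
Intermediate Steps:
m(A, d) = 12 + A (m(A, d) = A - (-1 + 3)*(-2 - 4) = A - 2*(-6) = A - 1*(-12) = A + 12 = 12 + A)
(44*m(-3, 0))*3 = (44*(12 - 3))*3 = (44*9)*3 = 396*3 = 1188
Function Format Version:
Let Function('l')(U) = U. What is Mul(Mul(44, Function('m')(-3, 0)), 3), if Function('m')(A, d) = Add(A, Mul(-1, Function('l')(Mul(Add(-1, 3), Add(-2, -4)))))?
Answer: 1188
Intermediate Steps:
Function('m')(A, d) = Add(12, A) (Function('m')(A, d) = Add(A, Mul(-1, Mul(Add(-1, 3), Add(-2, -4)))) = Add(A, Mul(-1, Mul(2, -6))) = Add(A, Mul(-1, -12)) = Add(A, 12) = Add(12, A))
Mul(Mul(44, Function('m')(-3, 0)), 3) = Mul(Mul(44, Add(12, -3)), 3) = Mul(Mul(44, 9), 3) = Mul(396, 3) = 1188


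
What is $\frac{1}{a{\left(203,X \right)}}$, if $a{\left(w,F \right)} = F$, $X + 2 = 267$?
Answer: $\frac{1}{265} \approx 0.0037736$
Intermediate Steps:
$X = 265$ ($X = -2 + 267 = 265$)
$\frac{1}{a{\left(203,X \right)}} = \frac{1}{265}$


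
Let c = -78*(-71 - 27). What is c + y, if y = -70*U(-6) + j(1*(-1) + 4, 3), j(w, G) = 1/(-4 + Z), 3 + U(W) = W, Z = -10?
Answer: 115835/14 ≈ 8273.9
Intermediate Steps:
U(W) = -3 + W
j(w, G) = -1/14 (j(w, G) = 1/(-4 - 10) = 1/(-14) = -1/14)
c = 7644 (c = -78*(-98) = 7644)
y = 8819/14 (y = -70*(-3 - 6) - 1/14 = -70*(-9) - 1/14 = 630 - 1/14 = 8819/14 ≈ 629.93)
c + y = 7644 + 8819/14 = 115835/14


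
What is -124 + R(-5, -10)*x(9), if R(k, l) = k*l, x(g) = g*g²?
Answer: 36326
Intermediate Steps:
x(g) = g³
-124 + R(-5, -10)*x(9) = -124 - 5*(-10)*9³ = -124 + 50*729 = -124 + 36450 = 36326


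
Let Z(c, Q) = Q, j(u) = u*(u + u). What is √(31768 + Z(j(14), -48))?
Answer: 2*√7930 ≈ 178.10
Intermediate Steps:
j(u) = 2*u² (j(u) = u*(2*u) = 2*u²)
√(31768 + Z(j(14), -48)) = √(31768 - 48) = √31720 = 2*√7930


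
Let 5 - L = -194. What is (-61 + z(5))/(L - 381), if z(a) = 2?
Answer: 59/182 ≈ 0.32418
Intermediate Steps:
L = 199 (L = 5 - 1*(-194) = 5 + 194 = 199)
(-61 + z(5))/(L - 381) = (-61 + 2)/(199 - 381) = -59/(-182) = -59*(-1/182) = 59/182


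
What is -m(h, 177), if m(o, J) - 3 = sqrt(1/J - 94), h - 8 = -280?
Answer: -3 - I*sqrt(2944749)/177 ≈ -3.0 - 9.6951*I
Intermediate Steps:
h = -272 (h = 8 - 280 = -272)
m(o, J) = 3 + sqrt(-94 + 1/J) (m(o, J) = 3 + sqrt(1/J - 94) = 3 + sqrt(-94 + 1/J))
-m(h, 177) = -(3 + sqrt(-94 + 1/177)) = -(3 + sqrt(-16637/177)) = -(3 + I*sqrt(2944749)/177) = -3 - I*sqrt(2944749)/177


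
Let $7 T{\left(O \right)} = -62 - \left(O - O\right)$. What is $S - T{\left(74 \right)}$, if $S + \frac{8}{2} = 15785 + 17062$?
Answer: $\frac{229963}{7} \approx 32852.0$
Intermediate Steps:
$S = 32843$ ($S = -4 + \left(15785 + 17062\right) = -4 + 32847 = 32843$)
$T{\left(O \right)} = - \frac{62}{7}$ ($T{\left(O \right)} = \frac{-62 - \left(O - O\right)}{7} = \frac{-62 - 0}{7} = \frac{-62 + 0}{7} = \frac{1}{7} \left(-62\right) = - \frac{62}{7}$)
$S - T{\left(74 \right)} = 32843 - - \frac{62}{7} = 32843 + \frac{62}{7} = \frac{229963}{7}$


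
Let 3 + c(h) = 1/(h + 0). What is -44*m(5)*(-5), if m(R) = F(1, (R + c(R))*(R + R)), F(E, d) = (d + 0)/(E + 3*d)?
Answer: 4840/67 ≈ 72.239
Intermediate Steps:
c(h) = -3 + 1/h (c(h) = -3 + 1/(h + 0) = -3 + 1/h)
F(E, d) = d/(E + 3*d)
m(R) = 2*R*(-3 + R + 1/R)/(1 + 6*R*(-3 + R + 1/R)) (m(R) = ((R + (-3 + 1/R))*(R + R))/(1 + 3*((R + (-3 + 1/R))*(R + R))) = ((-3 + R + 1/R)*(2*R))/(1 + 3*((-3 + R + 1/R)*(2*R))) = (2*R*(-3 + R + 1/R))/(1 + 3*(2*R*(-3 + R + 1/R))) = (2*R*(-3 + R + 1/R))/(1 + 6*R*(-3 + R + 1/R)) = 2*R*(-3 + R + 1/R)/(1 + 6*R*(-3 + R + 1/R)))
-44*m(5)*(-5) = -88*(-1 - 1*5*(-3 + 5))/(-7 + 6*5*(3 - 1*5))*(-5) = -88*(-1 - 1*5*2)/(-7 + 6*5*(3 - 5))*(-5) = -88*(-1 - 10)/(-7 + 6*5*(-2))*(-5) = -88*(-11)/(-7 - 60)*(-5) = -88*(-11)/(-67)*(-5) = -88*(-1)*(-11)/67*(-5) = -44*22/67*(-5) = -968/67*(-5) = 4840/67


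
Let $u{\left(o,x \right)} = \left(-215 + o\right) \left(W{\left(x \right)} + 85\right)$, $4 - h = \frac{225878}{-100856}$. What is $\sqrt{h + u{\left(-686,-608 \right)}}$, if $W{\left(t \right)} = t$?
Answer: $\frac{19 \sqrt{829867058265}}{25214} \approx 686.46$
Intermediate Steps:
$h = \frac{314651}{50428}$ ($h = 4 - \frac{225878}{-100856} = 4 - 225878 \left(- \frac{1}{100856}\right) = 4 - - \frac{112939}{50428} = 4 + \frac{112939}{50428} = \frac{314651}{50428} \approx 6.2396$)
$u{\left(o,x \right)} = \left(-215 + o\right) \left(85 + x\right)$ ($u{\left(o,x \right)} = \left(-215 + o\right) \left(x + 85\right) = \left(-215 + o\right) \left(85 + x\right)$)
$\sqrt{h + u{\left(-686,-608 \right)}} = \sqrt{\frac{314651}{50428} - -471223} = \sqrt{\frac{314651}{50428} + \left(-18275 + 130720 - 58310 + 417088\right)} = \sqrt{\frac{314651}{50428} + 471223} = \sqrt{\frac{23763148095}{50428}} = \frac{19 \sqrt{829867058265}}{25214}$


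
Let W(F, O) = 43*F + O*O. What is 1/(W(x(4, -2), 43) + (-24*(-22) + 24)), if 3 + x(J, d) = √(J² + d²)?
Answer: 568/1281251 - 43*√5/2562502 ≈ 0.00040579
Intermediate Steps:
x(J, d) = -3 + √(J² + d²)
W(F, O) = O² + 43*F (W(F, O) = 43*F + O² = O² + 43*F)
1/(W(x(4, -2), 43) + (-24*(-22) + 24)) = 1/((43² + 43*(-3 + √(4² + (-2)²))) + (-24*(-22) + 24)) = 1/((1849 + 43*(-3 + √(16 + 4))) + (528 + 24)) = 1/((1849 + 43*(-3 + √20)) + 552) = 1/((1849 + 43*(-3 + 2*√5)) + 552) = 1/((1849 + (-129 + 86*√5)) + 552) = 1/((1720 + 86*√5) + 552) = 1/(2272 + 86*√5)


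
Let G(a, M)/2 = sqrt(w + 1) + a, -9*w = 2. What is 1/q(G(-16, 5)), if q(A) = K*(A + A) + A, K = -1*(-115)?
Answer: -24/176869 - sqrt(7)/353738 ≈ -0.00014317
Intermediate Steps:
w = -2/9 (w = -1/9*2 = -2/9 ≈ -0.22222)
K = 115
G(a, M) = 2*a + 2*sqrt(7)/3 (G(a, M) = 2*(sqrt(-2/9 + 1) + a) = 2*(sqrt(7/9) + a) = 2*(sqrt(7)/3 + a) = 2*(a + sqrt(7)/3) = 2*a + 2*sqrt(7)/3)
q(A) = 231*A (q(A) = 115*(A + A) + A = 115*(2*A) + A = 230*A + A = 231*A)
1/q(G(-16, 5)) = 1/(231*(2*(-16) + 2*sqrt(7)/3)) = 1/(231*(-32 + 2*sqrt(7)/3)) = 1/(-7392 + 154*sqrt(7))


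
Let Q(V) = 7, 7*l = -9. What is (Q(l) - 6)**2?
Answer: 1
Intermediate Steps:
l = -9/7 (l = (1/7)*(-9) = -9/7 ≈ -1.2857)
(Q(l) - 6)**2 = (7 - 6)**2 = 1**2 = 1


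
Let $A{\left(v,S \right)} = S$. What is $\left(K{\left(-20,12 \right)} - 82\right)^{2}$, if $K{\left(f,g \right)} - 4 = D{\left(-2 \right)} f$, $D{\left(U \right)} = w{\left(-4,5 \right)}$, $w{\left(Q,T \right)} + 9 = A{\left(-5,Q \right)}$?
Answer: $33124$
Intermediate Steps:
$w{\left(Q,T \right)} = -9 + Q$
$D{\left(U \right)} = -13$ ($D{\left(U \right)} = -9 - 4 = -13$)
$K{\left(f,g \right)} = 4 - 13 f$
$\left(K{\left(-20,12 \right)} - 82\right)^{2} = \left(\left(4 - -260\right) - 82\right)^{2} = \left(\left(4 + 260\right) - 82\right)^{2} = \left(264 - 82\right)^{2} = 182^{2} = 33124$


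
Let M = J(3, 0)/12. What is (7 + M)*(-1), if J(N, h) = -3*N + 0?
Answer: -25/4 ≈ -6.2500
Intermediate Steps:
J(N, h) = -3*N
M = -3/4 (M = -3*3/12 = -9*1/12 = -3/4 ≈ -0.75000)
(7 + M)*(-1) = (7 - 3/4)*(-1) = (25/4)*(-1) = -25/4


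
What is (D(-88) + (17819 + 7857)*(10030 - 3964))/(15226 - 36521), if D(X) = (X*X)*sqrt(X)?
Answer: -155750616/21295 - 15488*I*sqrt(22)/21295 ≈ -7314.0 - 3.4114*I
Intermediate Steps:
D(X) = X**(5/2) (D(X) = X**2*sqrt(X) = X**(5/2))
(D(-88) + (17819 + 7857)*(10030 - 3964))/(15226 - 36521) = ((-88)**(5/2) + (17819 + 7857)*(10030 - 3964))/(15226 - 36521) = (15488*I*sqrt(22) + 25676*6066)/(-21295) = (15488*I*sqrt(22) + 155750616)*(-1/21295) = (155750616 + 15488*I*sqrt(22))*(-1/21295) = -155750616/21295 - 15488*I*sqrt(22)/21295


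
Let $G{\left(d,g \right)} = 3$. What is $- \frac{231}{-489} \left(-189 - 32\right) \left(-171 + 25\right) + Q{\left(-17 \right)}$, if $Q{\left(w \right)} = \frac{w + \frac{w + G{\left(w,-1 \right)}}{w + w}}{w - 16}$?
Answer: $\frac{464613456}{30481} \approx 15243.0$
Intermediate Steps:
$Q{\left(w \right)} = \frac{w + \frac{3 + w}{2 w}}{-16 + w}$ ($Q{\left(w \right)} = \frac{w + \frac{w + 3}{w + w}}{w - 16} = \frac{w + \frac{3 + w}{2 w}}{-16 + w}$)
$- \frac{231}{-489} \left(-189 - 32\right) \left(-171 + 25\right) + Q{\left(-17 \right)} = - \frac{231}{-489} \left(-189 - 32\right) \left(-171 + 25\right) + \frac{3 - 17 + 2 \left(-17\right)^{2}}{2 \left(-17\right) \left(-16 - 17\right)} = \left(-231\right) \left(- \frac{1}{489}\right) \left(\left(-221\right) \left(-146\right)\right) + \frac{1}{2} \left(- \frac{1}{17}\right) \frac{1}{-33} \left(3 - 17 + 2 \cdot 289\right) = \frac{77}{163} \cdot 32266 + \frac{1}{2} \left(- \frac{1}{17}\right) \left(- \frac{1}{33}\right) \left(3 - 17 + 578\right) = \frac{2484482}{163} + \frac{1}{2} \left(- \frac{1}{17}\right) \left(- \frac{1}{33}\right) 564 = \frac{2484482}{163} + \frac{94}{187} = \frac{464613456}{30481}$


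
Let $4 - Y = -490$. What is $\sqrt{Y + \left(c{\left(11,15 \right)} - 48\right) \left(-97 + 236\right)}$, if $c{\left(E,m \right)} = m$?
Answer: $i \sqrt{4093} \approx 63.977 i$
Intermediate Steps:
$Y = 494$ ($Y = 4 - -490 = 4 + 490 = 494$)
$\sqrt{Y + \left(c{\left(11,15 \right)} - 48\right) \left(-97 + 236\right)} = \sqrt{494 + \left(15 - 48\right) \left(-97 + 236\right)} = \sqrt{494 + \left(15 - 48\right) 139} = \sqrt{494 - 4587} = \sqrt{-4093} = i \sqrt{4093}$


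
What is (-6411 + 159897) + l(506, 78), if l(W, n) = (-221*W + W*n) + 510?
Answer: 81638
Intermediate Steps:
l(W, n) = 510 - 221*W + W*n
(-6411 + 159897) + l(506, 78) = (-6411 + 159897) + (510 - 221*506 + 506*78) = 153486 + (510 - 111826 + 39468) = 153486 - 71848 = 81638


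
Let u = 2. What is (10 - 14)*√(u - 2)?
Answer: 0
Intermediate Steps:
(10 - 14)*√(u - 2) = (10 - 14)*√(2 - 2) = -4*√0 = -4*0 = 0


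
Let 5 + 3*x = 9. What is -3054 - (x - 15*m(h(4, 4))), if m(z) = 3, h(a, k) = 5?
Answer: -9031/3 ≈ -3010.3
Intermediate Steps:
x = 4/3 (x = -5/3 + (⅓)*9 = -5/3 + 3 = 4/3 ≈ 1.3333)
-3054 - (x - 15*m(h(4, 4))) = -3054 - (4/3 - 15*3) = -3054 - (4/3 - 45) = -3054 - 1*(-131/3) = -3054 + 131/3 = -9031/3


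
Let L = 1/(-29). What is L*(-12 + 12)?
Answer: 0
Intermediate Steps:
L = -1/29 ≈ -0.034483
L*(-12 + 12) = -(-12 + 12)/29 = -1/29*0 = 0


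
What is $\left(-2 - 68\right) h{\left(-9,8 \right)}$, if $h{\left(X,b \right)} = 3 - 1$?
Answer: $-140$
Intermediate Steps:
$h{\left(X,b \right)} = 2$ ($h{\left(X,b \right)} = 3 - 1 = 2$)
$\left(-2 - 68\right) h{\left(-9,8 \right)} = \left(-2 - 68\right) 2 = \left(-70\right) 2 = -140$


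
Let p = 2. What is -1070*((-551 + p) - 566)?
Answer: 1193050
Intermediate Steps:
-1070*((-551 + p) - 566) = -1070*((-551 + 2) - 566) = -1070*(-549 - 566) = -1070*(-1115) = 1193050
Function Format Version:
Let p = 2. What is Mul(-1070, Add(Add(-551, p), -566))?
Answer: 1193050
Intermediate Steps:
Mul(-1070, Add(Add(-551, p), -566)) = Mul(-1070, Add(Add(-551, 2), -566)) = Mul(-1070, Add(-549, -566)) = Mul(-1070, -1115) = 1193050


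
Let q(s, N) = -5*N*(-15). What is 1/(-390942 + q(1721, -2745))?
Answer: -1/596817 ≈ -1.6756e-6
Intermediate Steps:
q(s, N) = 75*N
1/(-390942 + q(1721, -2745)) = 1/(-390942 + 75*(-2745)) = 1/(-390942 - 205875) = 1/(-596817) = -1/596817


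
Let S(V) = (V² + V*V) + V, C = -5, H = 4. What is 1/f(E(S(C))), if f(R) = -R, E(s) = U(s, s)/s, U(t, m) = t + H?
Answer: -45/49 ≈ -0.91837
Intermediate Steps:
U(t, m) = 4 + t (U(t, m) = t + 4 = 4 + t)
S(V) = V + 2*V² (S(V) = (V² + V²) + V = 2*V² + V = V + 2*V²)
E(s) = (4 + s)/s
1/f(E(S(C))) = 1/(-(4 - 5*(1 + 2*(-5)))/((-5*(1 + 2*(-5))))) = 1/(-(4 - 5*(1 - 10))/((-5*(1 - 10)))) = 1/(-(4 - 5*(-9))/((-5*(-9)))) = 1/(-(4 + 45)/45) = 1/(-49/45) = -45/49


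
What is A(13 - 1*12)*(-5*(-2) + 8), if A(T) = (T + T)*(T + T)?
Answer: 72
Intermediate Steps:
A(T) = 4*T² (A(T) = (2*T)*(2*T) = 4*T²)
A(13 - 1*12)*(-5*(-2) + 8) = (4*(13 - 1*12)²)*(-5*(-2) + 8) = (4*(13 - 12)²)*(10 + 8) = (4*1²)*18 = (4*1)*18 = 4*18 = 72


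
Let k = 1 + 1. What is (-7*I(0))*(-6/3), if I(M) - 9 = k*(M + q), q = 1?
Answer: 154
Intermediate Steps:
k = 2
I(M) = 11 + 2*M (I(M) = 9 + 2*(M + 1) = 9 + 2*(1 + M) = 9 + (2 + 2*M) = 11 + 2*M)
(-7*I(0))*(-6/3) = (-7*(11 + 2*0))*(-6/3) = (-7*(11 + 0))*(-6*⅓) = -7*11*(-2) = -77*(-2) = 154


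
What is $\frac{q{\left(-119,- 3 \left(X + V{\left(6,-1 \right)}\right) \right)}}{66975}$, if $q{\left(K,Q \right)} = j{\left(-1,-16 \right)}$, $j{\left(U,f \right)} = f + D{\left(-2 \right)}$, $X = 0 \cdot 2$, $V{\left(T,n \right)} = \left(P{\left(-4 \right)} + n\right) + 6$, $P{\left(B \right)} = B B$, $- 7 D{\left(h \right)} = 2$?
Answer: $- \frac{2}{8225} \approx -0.00024316$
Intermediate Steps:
$D{\left(h \right)} = - \frac{2}{7}$ ($D{\left(h \right)} = \left(- \frac{1}{7}\right) 2 = - \frac{2}{7}$)
$P{\left(B \right)} = B^{2}$
$V{\left(T,n \right)} = 22 + n$ ($V{\left(T,n \right)} = \left(\left(-4\right)^{2} + n\right) + 6 = \left(16 + n\right) + 6 = 22 + n$)
$X = 0$
$j{\left(U,f \right)} = - \frac{2}{7} + f$ ($j{\left(U,f \right)} = f - \frac{2}{7} = - \frac{2}{7} + f$)
$q{\left(K,Q \right)} = - \frac{114}{7}$ ($q{\left(K,Q \right)} = - \frac{2}{7} - 16 = - \frac{114}{7}$)
$\frac{q{\left(-119,- 3 \left(X + V{\left(6,-1 \right)}\right) \right)}}{66975} = - \frac{114}{7 \cdot 66975} = \left(- \frac{114}{7}\right) \frac{1}{66975} = - \frac{2}{8225}$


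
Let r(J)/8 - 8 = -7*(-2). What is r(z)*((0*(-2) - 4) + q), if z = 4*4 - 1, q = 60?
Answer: 9856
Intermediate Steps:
z = 15 (z = 16 - 1 = 15)
r(J) = 176 (r(J) = 64 + 8*(-7*(-2)) = 64 + 8*14 = 64 + 112 = 176)
r(z)*((0*(-2) - 4) + q) = 176*((0*(-2) - 4) + 60) = 176*((0 - 4) + 60) = 176*(-4 + 60) = 176*56 = 9856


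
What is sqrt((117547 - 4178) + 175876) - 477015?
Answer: -477015 + sqrt(289245) ≈ -4.7648e+5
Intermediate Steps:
sqrt((117547 - 4178) + 175876) - 477015 = sqrt(113369 + 175876) - 477015 = sqrt(289245) - 477015 = -477015 + sqrt(289245)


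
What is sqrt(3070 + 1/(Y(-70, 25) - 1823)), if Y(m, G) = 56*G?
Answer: sqrt(61034623)/141 ≈ 55.408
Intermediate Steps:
sqrt(3070 + 1/(Y(-70, 25) - 1823)) = sqrt(3070 + 1/(56*25 - 1823)) = sqrt(3070 + 1/(1400 - 1823)) = sqrt(3070 + 1/(-423)) = sqrt(3070 - 1/423) = sqrt(1298609/423) = sqrt(61034623)/141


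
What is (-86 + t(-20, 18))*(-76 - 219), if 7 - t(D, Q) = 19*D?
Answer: -88795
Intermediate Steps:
t(D, Q) = 7 - 19*D
(-86 + t(-20, 18))*(-76 - 219) = (-86 + (7 - 19*(-20)))*(-76 - 219) = (-86 + (7 + 380))*(-295) = (-86 + 387)*(-295) = 301*(-295) = -88795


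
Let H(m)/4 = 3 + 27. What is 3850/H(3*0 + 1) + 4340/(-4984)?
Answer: 33335/1068 ≈ 31.213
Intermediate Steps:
H(m) = 120 (H(m) = 4*(3 + 27) = 4*30 = 120)
3850/H(3*0 + 1) + 4340/(-4984) = 3850/120 + 4340/(-4984) = 3850*(1/120) + 4340*(-1/4984) = 385/12 - 155/178 = 33335/1068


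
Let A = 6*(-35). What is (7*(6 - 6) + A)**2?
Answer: 44100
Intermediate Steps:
A = -210
(7*(6 - 6) + A)**2 = (7*(6 - 6) - 210)**2 = (7*0 - 210)**2 = (0 - 210)**2 = (-210)**2 = 44100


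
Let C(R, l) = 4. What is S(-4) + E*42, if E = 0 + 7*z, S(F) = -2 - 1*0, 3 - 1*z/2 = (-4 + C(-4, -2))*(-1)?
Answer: 1762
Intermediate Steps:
z = 6 (z = 6 - 2*(-4 + 4)*(-1) = 6 - 0*(-1) = 6 - 2*0 = 6 + 0 = 6)
S(F) = -2 (S(F) = -2 + 0 = -2)
E = 42 (E = 0 + 7*6 = 0 + 42 = 42)
S(-4) + E*42 = -2 + 42*42 = -2 + 1764 = 1762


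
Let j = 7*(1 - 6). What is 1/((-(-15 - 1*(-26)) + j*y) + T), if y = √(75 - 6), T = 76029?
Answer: 76018/5778651799 + 35*√69/5778651799 ≈ 1.3205e-5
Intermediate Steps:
j = -35 (j = 7*(-5) = -35)
y = √69 ≈ 8.3066
1/((-(-15 - 1*(-26)) + j*y) + T) = 1/((-(-15 - 1*(-26)) - 35*√69) + 76029) = 1/((-(-15 + 26) - 35*√69) + 76029) = 1/((-1*11 - 35*√69) + 76029) = 1/((-11 - 35*√69) + 76029) = 1/(76018 - 35*√69)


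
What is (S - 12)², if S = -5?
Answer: 289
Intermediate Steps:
(S - 12)² = (-5 - 12)² = (-17)² = 289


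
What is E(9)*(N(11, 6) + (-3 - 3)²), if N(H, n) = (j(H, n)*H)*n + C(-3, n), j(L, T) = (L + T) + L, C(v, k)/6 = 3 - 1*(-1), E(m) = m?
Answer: 17172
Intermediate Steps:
C(v, k) = 24 (C(v, k) = 6*(3 - 1*(-1)) = 6*(3 + 1) = 6*4 = 24)
j(L, T) = T + 2*L
N(H, n) = 24 + H*n*(n + 2*H) (N(H, n) = ((n + 2*H)*H)*n + 24 = (H*(n + 2*H))*n + 24 = H*n*(n + 2*H) + 24 = 24 + H*n*(n + 2*H))
E(9)*(N(11, 6) + (-3 - 3)²) = 9*((24 + 11*6*(6 + 2*11)) + (-3 - 3)²) = 9*((24 + 11*6*(6 + 22)) + (-6)²) = 9*((24 + 11*6*28) + 36) = 9*((24 + 1848) + 36) = 9*(1872 + 36) = 9*1908 = 17172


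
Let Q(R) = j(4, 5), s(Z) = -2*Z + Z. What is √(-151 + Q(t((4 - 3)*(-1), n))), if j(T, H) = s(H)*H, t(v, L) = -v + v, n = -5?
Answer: 4*I*√11 ≈ 13.266*I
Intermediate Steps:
s(Z) = -Z
t(v, L) = 0
j(T, H) = -H² (j(T, H) = (-H)*H = -H²)
Q(R) = -25 (Q(R) = -1*5² = -1*25 = -25)
√(-151 + Q(t((4 - 3)*(-1), n))) = √(-151 - 25) = √(-176) = 4*I*√11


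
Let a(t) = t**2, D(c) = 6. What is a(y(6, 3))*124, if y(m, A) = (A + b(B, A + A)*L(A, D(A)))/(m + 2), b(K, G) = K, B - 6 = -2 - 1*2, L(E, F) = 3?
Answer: 2511/16 ≈ 156.94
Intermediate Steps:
B = 2 (B = 6 + (-2 - 1*2) = 6 + (-2 - 2) = 6 - 4 = 2)
y(m, A) = (6 + A)/(2 + m) (y(m, A) = (A + 2*3)/(m + 2) = (A + 6)/(2 + m) = (6 + A)/(2 + m))
a(y(6, 3))*124 = ((6 + 3)/(2 + 6))**2*124 = (9/8)**2*124 = (81/64)*124 = 2511/16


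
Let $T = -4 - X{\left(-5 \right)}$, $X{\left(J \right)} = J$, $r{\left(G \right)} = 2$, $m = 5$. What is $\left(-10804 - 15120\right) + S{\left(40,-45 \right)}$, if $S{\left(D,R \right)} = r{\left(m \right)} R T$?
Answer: $-26014$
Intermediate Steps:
$T = 1$ ($T = -4 - -5 = -4 + 5 = 1$)
$S{\left(D,R \right)} = 2 R$ ($S{\left(D,R \right)} = 2 R 1 = 2 R$)
$\left(-10804 - 15120\right) + S{\left(40,-45 \right)} = \left(-10804 - 15120\right) + 2 \left(-45\right) = -25924 - 90 = -26014$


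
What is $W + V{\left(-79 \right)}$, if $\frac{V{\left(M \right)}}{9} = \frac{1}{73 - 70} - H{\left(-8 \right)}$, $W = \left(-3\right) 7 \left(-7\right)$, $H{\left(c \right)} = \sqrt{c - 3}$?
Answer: $150 - 9 i \sqrt{11} \approx 150.0 - 29.85 i$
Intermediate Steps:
$H{\left(c \right)} = \sqrt{-3 + c}$
$W = 147$ ($W = \left(-21\right) \left(-7\right) = 147$)
$V{\left(M \right)} = 3 - 9 i \sqrt{11}$ ($V{\left(M \right)} = 9 \left(\frac{1}{73 - 70} - \sqrt{-3 - 8}\right) = 9 \left(\frac{1}{3} - \sqrt{-11}\right) = 9 \left(\frac{1}{3} - i \sqrt{11}\right) = 3 - 9 i \sqrt{11}$)
$W + V{\left(-79 \right)} = 147 + \left(3 - 9 i \sqrt{11}\right) = 150 - 9 i \sqrt{11}$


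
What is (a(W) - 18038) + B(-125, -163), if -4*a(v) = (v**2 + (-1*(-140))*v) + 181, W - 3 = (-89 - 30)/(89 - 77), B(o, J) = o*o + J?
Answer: -1377289/576 ≈ -2391.1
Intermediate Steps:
B(o, J) = J + o**2 (B(o, J) = o**2 + J = J + o**2)
W = -83/12 (W = 3 + (-89 - 30)/(89 - 77) = 3 - 119/12 = -83/12 ≈ -6.9167)
a(v) = -181/4 - 35*v - v**2/4 (a(v) = -((v**2 + (-1*(-140))*v) + 181)/4 = -((v**2 + 140*v) + 181)/4 = -(181 + v**2 + 140*v)/4 = -181/4 - 35*v - v**2/4)
(a(W) - 18038) + B(-125, -163) = ((-181/4 - 35*(-83/12) - (-83/12)**2/4) - 18038) + (-163 + (-125)**2) = ((-181/4 + 2905/12 - 1/4*6889/144) - 18038) + (-163 + 15625) = ((-181/4 + 2905/12 - 6889/576) - 18038) + 15462 = (106487/576 - 18038) + 15462 = -10283401/576 + 15462 = -1377289/576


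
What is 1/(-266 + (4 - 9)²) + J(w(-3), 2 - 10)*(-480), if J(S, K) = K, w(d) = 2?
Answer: 925439/241 ≈ 3840.0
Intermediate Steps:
1/(-266 + (4 - 9)²) + J(w(-3), 2 - 10)*(-480) = 1/(-266 + (4 - 9)²) + (2 - 10)*(-480) = 1/(-266 + (-5)²) - 8*(-480) = 1/(-266 + 25) + 3840 = 1/(-241) + 3840 = -1/241 + 3840 = 925439/241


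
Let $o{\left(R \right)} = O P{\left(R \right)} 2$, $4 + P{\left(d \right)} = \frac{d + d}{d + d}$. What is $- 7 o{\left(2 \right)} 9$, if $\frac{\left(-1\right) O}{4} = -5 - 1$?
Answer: $9072$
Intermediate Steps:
$O = 24$ ($O = - 4 \left(-5 - 1\right) = \left(-4\right) \left(-6\right) = 24$)
$P{\left(d \right)} = -3$ ($P{\left(d \right)} = -4 + \frac{d + d}{d + d} = -4 + \frac{2 d}{2 d} = -4 + 2 d \frac{1}{2 d} = -4 + 1 = -3$)
$o{\left(R \right)} = -144$ ($o{\left(R \right)} = 24 \left(-3\right) 2 = \left(-72\right) 2 = -144$)
$- 7 o{\left(2 \right)} 9 = \left(-7\right) \left(-144\right) 9 = 1008 \cdot 9 = 9072$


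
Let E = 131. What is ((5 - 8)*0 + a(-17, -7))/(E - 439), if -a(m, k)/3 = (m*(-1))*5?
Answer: 255/308 ≈ 0.82792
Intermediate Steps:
a(m, k) = 15*m (a(m, k) = -3*m*(-1)*5 = -3*(-m)*5 = -(-15)*m = 15*m)
((5 - 8)*0 + a(-17, -7))/(E - 439) = ((5 - 8)*0 + 15*(-17))/(131 - 439) = (-3*0 - 255)/(-308) = (0 - 255)*(-1/308) = -255*(-1/308) = 255/308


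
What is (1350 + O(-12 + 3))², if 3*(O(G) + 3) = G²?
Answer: 1887876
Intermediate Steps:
O(G) = -3 + G²/3
(1350 + O(-12 + 3))² = (1350 + (-3 + (-12 + 3)²/3))² = (1350 + (-3 + (⅓)*(-9)²))² = (1350 + (-3 + (⅓)*81))² = (1350 + (-3 + 27))² = (1350 + 24)² = 1374² = 1887876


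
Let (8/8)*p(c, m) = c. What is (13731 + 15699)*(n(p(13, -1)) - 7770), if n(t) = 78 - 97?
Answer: -229230270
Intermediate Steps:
p(c, m) = c
n(t) = -19
(13731 + 15699)*(n(p(13, -1)) - 7770) = (13731 + 15699)*(-19 - 7770) = 29430*(-7789) = -229230270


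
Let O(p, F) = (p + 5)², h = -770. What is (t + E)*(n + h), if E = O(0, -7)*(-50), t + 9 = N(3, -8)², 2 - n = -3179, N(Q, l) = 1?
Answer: -3033038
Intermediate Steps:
n = 3181 (n = 2 - 1*(-3179) = 2 + 3179 = 3181)
O(p, F) = (5 + p)²
t = -8 (t = -9 + 1² = -9 + 1 = -8)
E = -1250 (E = (5 + 0)²*(-50) = 5²*(-50) = 25*(-50) = -1250)
(t + E)*(n + h) = (-8 - 1250)*(3181 - 770) = -1258*2411 = -3033038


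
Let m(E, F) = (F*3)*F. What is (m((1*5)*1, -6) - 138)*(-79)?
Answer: 2370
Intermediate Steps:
m(E, F) = 3*F² (m(E, F) = (3*F)*F = 3*F²)
(m((1*5)*1, -6) - 138)*(-79) = (3*(-6)² - 138)*(-79) = (3*36 - 138)*(-79) = (108 - 138)*(-79) = -30*(-79) = 2370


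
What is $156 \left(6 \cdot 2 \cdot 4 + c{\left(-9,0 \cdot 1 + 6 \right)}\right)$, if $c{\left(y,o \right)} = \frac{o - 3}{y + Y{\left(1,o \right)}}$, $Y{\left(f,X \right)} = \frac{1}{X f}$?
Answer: $\frac{394056}{53} \approx 7435.0$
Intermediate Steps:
$Y{\left(f,X \right)} = \frac{1}{X f}$
$c{\left(y,o \right)} = \frac{-3 + o}{y + \frac{1}{o}}$ ($c{\left(y,o \right)} = \frac{o - 3}{y + \frac{1}{o 1}} = \frac{-3 + o}{y + \frac{1}{o} 1} = \frac{-3 + o}{y + \frac{1}{o}}$)
$156 \left(6 \cdot 2 \cdot 4 + c{\left(-9,0 \cdot 1 + 6 \right)}\right) = 156 \left(6 \cdot 2 \cdot 4 + \frac{\left(0 \cdot 1 + 6\right) \left(-3 + \left(0 \cdot 1 + 6\right)\right)}{1 + \left(0 \cdot 1 + 6\right) \left(-9\right)}\right) = 156 \left(12 \cdot 4 + \frac{\left(0 + 6\right) \left(-3 + \left(0 + 6\right)\right)}{1 + \left(0 + 6\right) \left(-9\right)}\right) = 156 \left(48 + \frac{6 \left(-3 + 6\right)}{1 + 6 \left(-9\right)}\right) = 156 \left(48 + 6 \frac{1}{1 - 54} \cdot 3\right) = 156 \left(48 + 6 \frac{1}{-53} \cdot 3\right) = 156 \left(48 + 6 \left(- \frac{1}{53}\right) 3\right) = 156 \left(48 - \frac{18}{53}\right) = 156 \cdot \frac{2526}{53} = \frac{394056}{53}$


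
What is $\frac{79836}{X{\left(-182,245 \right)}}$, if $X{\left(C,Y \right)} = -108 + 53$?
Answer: $- \frac{79836}{55} \approx -1451.6$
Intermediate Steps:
$X{\left(C,Y \right)} = -55$
$\frac{79836}{X{\left(-182,245 \right)}} = \frac{79836}{-55} = 79836 \left(- \frac{1}{55}\right) = - \frac{79836}{55}$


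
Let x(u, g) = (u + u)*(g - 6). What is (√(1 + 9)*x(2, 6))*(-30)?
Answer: 0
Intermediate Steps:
x(u, g) = 2*u*(-6 + g) (x(u, g) = (2*u)*(-6 + g) = 2*u*(-6 + g))
(√(1 + 9)*x(2, 6))*(-30) = (√(1 + 9)*(2*2*(-6 + 6)))*(-30) = (√10*(2*2*0))*(-30) = (√10*0)*(-30) = 0*(-30) = 0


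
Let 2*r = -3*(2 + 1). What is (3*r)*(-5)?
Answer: 135/2 ≈ 67.500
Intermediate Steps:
r = -9/2 (r = (-3*(2 + 1))/2 = (-3*3)/2 = (½)*(-9) = -9/2 ≈ -4.5000)
(3*r)*(-5) = (3*(-9/2))*(-5) = -27/2*(-5) = 135/2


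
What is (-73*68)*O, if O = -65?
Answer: 322660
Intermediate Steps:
(-73*68)*O = -73*68*(-65) = -4964*(-65) = 322660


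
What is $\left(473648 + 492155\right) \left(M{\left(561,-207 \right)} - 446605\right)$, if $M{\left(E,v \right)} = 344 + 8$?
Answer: $-430992486159$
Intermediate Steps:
$M{\left(E,v \right)} = 352$
$\left(473648 + 492155\right) \left(M{\left(561,-207 \right)} - 446605\right) = \left(473648 + 492155\right) \left(352 - 446605\right) = 965803 \left(-446253\right) = -430992486159$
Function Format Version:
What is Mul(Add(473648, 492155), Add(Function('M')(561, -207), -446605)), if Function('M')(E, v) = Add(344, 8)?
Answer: -430992486159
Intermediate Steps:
Function('M')(E, v) = 352
Mul(Add(473648, 492155), Add(Function('M')(561, -207), -446605)) = Mul(Add(473648, 492155), Add(352, -446605)) = Mul(965803, -446253) = -430992486159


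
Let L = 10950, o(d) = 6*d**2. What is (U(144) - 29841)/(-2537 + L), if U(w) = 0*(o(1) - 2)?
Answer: -29841/8413 ≈ -3.5470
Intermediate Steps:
U(w) = 0 (U(w) = 0*(6*1**2 - 2) = 0*(6*1 - 2) = 0*(6 - 2) = 0*4 = 0)
(U(144) - 29841)/(-2537 + L) = (0 - 29841)/(-2537 + 10950) = -29841/8413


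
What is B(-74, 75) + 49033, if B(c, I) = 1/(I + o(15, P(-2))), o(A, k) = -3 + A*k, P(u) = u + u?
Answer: 588397/12 ≈ 49033.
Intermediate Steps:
P(u) = 2*u
B(c, I) = 1/(-63 + I) (B(c, I) = 1/(I + (-3 + 15*(2*(-2)))) = 1/(I + (-3 + 15*(-4))) = 1/(I + (-3 - 60)) = 1/(I - 63) = 1/(-63 + I))
B(-74, 75) + 49033 = 1/(-63 + 75) + 49033 = 1/12 + 49033 = 588397/12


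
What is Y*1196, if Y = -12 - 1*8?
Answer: -23920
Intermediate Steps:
Y = -20 (Y = -12 - 8 = -20)
Y*1196 = -20*1196 = -23920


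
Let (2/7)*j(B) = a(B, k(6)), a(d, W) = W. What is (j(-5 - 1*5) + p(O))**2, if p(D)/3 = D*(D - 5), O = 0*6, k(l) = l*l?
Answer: 15876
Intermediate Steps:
k(l) = l**2
j(B) = 126 (j(B) = (7/2)*6**2 = (7/2)*36 = 126)
O = 0
p(D) = 3*D*(-5 + D) (p(D) = 3*(D*(D - 5)) = 3*(D*(-5 + D)) = 3*D*(-5 + D))
(j(-5 - 1*5) + p(O))**2 = (126 + 3*0*(-5 + 0))**2 = (126 + 3*0*(-5))**2 = (126 + 0)**2 = 126**2 = 15876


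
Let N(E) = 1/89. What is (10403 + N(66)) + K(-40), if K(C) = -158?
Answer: 911806/89 ≈ 10245.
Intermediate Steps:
N(E) = 1/89
(10403 + N(66)) + K(-40) = (10403 + 1/89) - 158 = 925868/89 - 158 = 911806/89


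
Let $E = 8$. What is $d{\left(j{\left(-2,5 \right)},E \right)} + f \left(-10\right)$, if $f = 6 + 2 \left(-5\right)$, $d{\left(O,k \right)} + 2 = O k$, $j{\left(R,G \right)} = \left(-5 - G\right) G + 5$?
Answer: $-322$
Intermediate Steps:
$j{\left(R,G \right)} = 5 + G \left(-5 - G\right)$ ($j{\left(R,G \right)} = G \left(-5 - G\right) + 5 = 5 + G \left(-5 - G\right)$)
$d{\left(O,k \right)} = -2 + O k$
$f = -4$ ($f = 6 - 10 = -4$)
$d{\left(j{\left(-2,5 \right)},E \right)} + f \left(-10\right) = \left(-2 + \left(5 - 5^{2} - 25\right) 8\right) - -40 = \left(-2 + \left(5 - 25 - 25\right) 8\right) + 40 = \left(-2 - 360\right) + 40 = -362 + 40 = -322$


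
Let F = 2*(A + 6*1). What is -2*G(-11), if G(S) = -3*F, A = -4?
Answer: 24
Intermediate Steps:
F = 4 (F = 2*(-4 + 6*1) = 2*(-4 + 6) = 2*2 = 4)
G(S) = -12 (G(S) = -3*4 = -12)
-2*G(-11) = -2*(-12) = 24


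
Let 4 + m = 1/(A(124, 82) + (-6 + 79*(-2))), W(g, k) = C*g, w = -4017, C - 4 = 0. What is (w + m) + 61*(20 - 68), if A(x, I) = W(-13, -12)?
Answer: -1500985/216 ≈ -6949.0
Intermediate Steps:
C = 4 (C = 4 + 0 = 4)
W(g, k) = 4*g
A(x, I) = -52 (A(x, I) = 4*(-13) = -52)
m = -865/216 (m = -4 + 1/(-52 + (-6 + 79*(-2))) = -4 + 1/(-52 + (-6 - 158)) = -4 + 1/(-52 - 164) = -4 + 1/(-216) = -4 - 1/216 = -865/216 ≈ -4.0046)
(w + m) + 61*(20 - 68) = (-4017 - 865/216) + 61*(20 - 68) = -868537/216 + 61*(-48) = -868537/216 - 2928 = -1500985/216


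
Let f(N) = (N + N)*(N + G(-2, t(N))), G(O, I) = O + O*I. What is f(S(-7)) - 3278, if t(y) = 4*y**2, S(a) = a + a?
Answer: 41074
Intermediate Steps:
S(a) = 2*a
G(O, I) = O + I*O
f(N) = 2*N*(-2 + N - 8*N**2) (f(N) = (N + N)*(N - 2*(1 + 4*N**2)) = (2*N)*(N + (-2 - 8*N**2)) = (2*N)*(-2 + N - 8*N**2) = 2*N*(-2 + N - 8*N**2))
f(S(-7)) - 3278 = 2*(2*(-7))*(-2 + 2*(-7) - 8*(2*(-7))**2) - 3278 = 2*(-14)*(-2 - 14 - 8*(-14)**2) - 3278 = 2*(-14)*(-2 - 14 - 8*196) - 3278 = 2*(-14)*(-2 - 14 - 1568) - 3278 = 2*(-14)*(-1584) - 3278 = 44352 - 3278 = 41074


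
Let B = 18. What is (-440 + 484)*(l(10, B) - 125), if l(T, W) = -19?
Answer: -6336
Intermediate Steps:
(-440 + 484)*(l(10, B) - 125) = (-440 + 484)*(-19 - 125) = 44*(-144) = -6336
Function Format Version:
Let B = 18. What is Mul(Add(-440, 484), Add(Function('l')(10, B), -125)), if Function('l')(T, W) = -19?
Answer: -6336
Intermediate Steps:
Mul(Add(-440, 484), Add(Function('l')(10, B), -125)) = Mul(Add(-440, 484), Add(-19, -125)) = Mul(44, -144) = -6336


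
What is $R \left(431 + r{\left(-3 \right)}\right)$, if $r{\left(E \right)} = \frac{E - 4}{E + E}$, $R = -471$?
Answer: $- \frac{407101}{2} \approx -2.0355 \cdot 10^{5}$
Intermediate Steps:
$r{\left(E \right)} = \frac{-4 + E}{2 E}$
$R \left(431 + r{\left(-3 \right)}\right) = - 471 \left(431 + \frac{-4 - 3}{2 \left(-3\right)}\right) = - 471 \left(431 + \frac{1}{2} \left(- \frac{1}{3}\right) \left(-7\right)\right) = - 471 \left(431 + \frac{7}{6}\right) = \left(-471\right) \frac{2593}{6} = - \frac{407101}{2}$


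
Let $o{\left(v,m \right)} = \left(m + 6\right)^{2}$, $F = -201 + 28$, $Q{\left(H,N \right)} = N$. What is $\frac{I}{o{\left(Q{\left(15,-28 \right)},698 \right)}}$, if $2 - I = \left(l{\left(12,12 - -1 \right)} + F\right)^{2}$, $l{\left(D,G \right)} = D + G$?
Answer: $- \frac{10951}{247808} \approx -0.044191$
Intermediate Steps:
$F = -173$
$I = -21902$ ($I = 2 - \left(\left(12 + \left(12 - -1\right)\right) - 173\right)^{2} = 2 - \left(\left(12 + \left(12 + 1\right)\right) - 173\right)^{2} = 2 - \left(\left(12 + 13\right) - 173\right)^{2} = 2 - \left(25 - 173\right)^{2} = 2 - \left(-148\right)^{2} = 2 - 21904 = -21902$)
$o{\left(v,m \right)} = \left(6 + m\right)^{2}$
$\frac{I}{o{\left(Q{\left(15,-28 \right)},698 \right)}} = - \frac{21902}{\left(6 + 698\right)^{2}} = - \frac{21902}{704^{2}} = - \frac{21902}{495616} = \left(-21902\right) \frac{1}{495616} = - \frac{10951}{247808}$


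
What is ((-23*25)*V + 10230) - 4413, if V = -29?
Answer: 22492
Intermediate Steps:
((-23*25)*V + 10230) - 4413 = (-23*25*(-29) + 10230) - 4413 = (-575*(-29) + 10230) - 4413 = (16675 + 10230) - 4413 = 26905 - 4413 = 22492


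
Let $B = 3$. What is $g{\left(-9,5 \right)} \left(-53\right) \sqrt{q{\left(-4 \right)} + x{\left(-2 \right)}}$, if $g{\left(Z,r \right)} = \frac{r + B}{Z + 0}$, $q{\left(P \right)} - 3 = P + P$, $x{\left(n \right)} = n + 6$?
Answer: $\frac{424 i}{9} \approx 47.111 i$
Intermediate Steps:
$x{\left(n \right)} = 6 + n$
$q{\left(P \right)} = 3 + 2 P$ ($q{\left(P \right)} = 3 + \left(P + P\right) = 3 + 2 P$)
$g{\left(Z,r \right)} = \frac{3 + r}{Z}$ ($g{\left(Z,r \right)} = \frac{r + 3}{Z + 0} = \frac{3 + r}{Z}$)
$g{\left(-9,5 \right)} \left(-53\right) \sqrt{q{\left(-4 \right)} + x{\left(-2 \right)}} = \frac{3 + 5}{-9} \left(-53\right) \sqrt{\left(3 + 2 \left(-4\right)\right) + \left(6 - 2\right)} = \left(- \frac{1}{9}\right) 8 \left(-53\right) \sqrt{\left(3 - 8\right) + 4} = \left(- \frac{8}{9}\right) \left(-53\right) \sqrt{-5 + 4} = \frac{424 \sqrt{-1}}{9} = \frac{424 i}{9}$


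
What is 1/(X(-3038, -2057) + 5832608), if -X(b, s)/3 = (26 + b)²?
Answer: -1/21383824 ≈ -4.6764e-8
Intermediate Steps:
X(b, s) = -3*(26 + b)²
1/(X(-3038, -2057) + 5832608) = 1/(-3*(26 - 3038)² + 5832608) = 1/(-3*(-3012)² + 5832608) = 1/(-3*9072144 + 5832608) = 1/(-27216432 + 5832608) = 1/(-21383824) = -1/21383824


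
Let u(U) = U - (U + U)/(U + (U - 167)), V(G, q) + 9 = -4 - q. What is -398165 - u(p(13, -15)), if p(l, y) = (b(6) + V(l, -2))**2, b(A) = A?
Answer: -46588280/117 ≈ -3.9819e+5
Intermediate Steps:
V(G, q) = -13 - q (V(G, q) = -9 + (-4 - q) = -13 - q)
p(l, y) = 25 (p(l, y) = (6 + (-13 - 1*(-2)))**2 = (6 + (-13 + 2))**2 = (6 - 11)**2 = (-5)**2 = 25)
u(U) = U - 2*U/(-167 + 2*U) (u(U) = U - 2*U/(U + (-167 + U)) = U - 2*U/(-167 + 2*U))
-398165 - u(p(13, -15)) = -398165 - 25*(-169 + 2*25)/(-167 + 2*25) = -398165 - 25*(-169 + 50)/(-167 + 50) = -398165 - 25*(-119)/(-117) = -398165 - 25*(-1)*(-119)/117 = -398165 - 1*2975/117 = -398165 - 2975/117 = -46588280/117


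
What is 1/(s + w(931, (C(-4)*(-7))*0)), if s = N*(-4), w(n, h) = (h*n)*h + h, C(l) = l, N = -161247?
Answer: 1/644988 ≈ 1.5504e-6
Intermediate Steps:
w(n, h) = h + n*h**2 (w(n, h) = n*h**2 + h = h + n*h**2)
s = 644988 (s = -161247*(-4) = 644988)
1/(s + w(931, (C(-4)*(-7))*0)) = 1/(644988 + (-4*(-7)*0)*(1 + (-4*(-7)*0)*931)) = 1/(644988 + (28*0)*(1 + (28*0)*931)) = 1/(644988 + 0*(1 + 0*931)) = 1/(644988 + 0*(1 + 0)) = 1/(644988 + 0*1) = 1/(644988 + 0) = 1/644988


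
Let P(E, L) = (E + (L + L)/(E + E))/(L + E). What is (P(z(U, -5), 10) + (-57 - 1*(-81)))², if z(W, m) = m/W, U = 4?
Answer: 644809/1225 ≈ 526.38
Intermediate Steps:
P(E, L) = (E + L/E)/(E + L) (P(E, L) = (E + (2*L)/((2*E)))/(E + L) = (E + (2*L)*(1/(2*E)))/(E + L) = (E + L/E)/(E + L))
(P(z(U, -5), 10) + (-57 - 1*(-81)))² = ((10 + (-5/4)²)/(((-5/4))*(-5/4 + 10)) + (-57 - 1*(-81)))² = ((10 + (-5*¼)²)/(((-5*¼))*(-5*¼ + 10)) + (-57 + 81))² = ((10 + (-5/4)²)/((-5/4)*(-5/4 + 10)) + 24)² = (-4*(10 + 25/16)/(5*35/4) + 24)² = (-⅘*4/35*185/16 + 24)² = (-37/35 + 24)² = (803/35)² = 644809/1225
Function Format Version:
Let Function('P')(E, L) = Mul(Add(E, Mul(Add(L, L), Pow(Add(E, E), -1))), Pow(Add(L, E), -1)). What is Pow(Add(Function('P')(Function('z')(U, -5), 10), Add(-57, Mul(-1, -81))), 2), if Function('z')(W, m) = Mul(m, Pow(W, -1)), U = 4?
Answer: Rational(644809, 1225) ≈ 526.38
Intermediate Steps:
Function('P')(E, L) = Mul(Pow(Add(E, L), -1), Add(E, Mul(L, Pow(E, -1)))) (Function('P')(E, L) = Mul(Add(E, Mul(Mul(2, L), Pow(Mul(2, E), -1))), Pow(Add(E, L), -1)) = Mul(Add(E, Mul(Mul(2, L), Mul(Rational(1, 2), Pow(E, -1)))), Pow(Add(E, L), -1)) = Mul(Add(E, Mul(L, Pow(E, -1))), Pow(Add(E, L), -1)) = Mul(Pow(Add(E, L), -1), Add(E, Mul(L, Pow(E, -1)))))
Pow(Add(Function('P')(Function('z')(U, -5), 10), Add(-57, Mul(-1, -81))), 2) = Pow(Add(Mul(Pow(Mul(-5, Pow(4, -1)), -1), Pow(Add(Mul(-5, Pow(4, -1)), 10), -1), Add(10, Pow(Mul(-5, Pow(4, -1)), 2))), Add(-57, Mul(-1, -81))), 2) = Pow(Add(Mul(Pow(Mul(-5, Rational(1, 4)), -1), Pow(Add(Mul(-5, Rational(1, 4)), 10), -1), Add(10, Pow(Mul(-5, Rational(1, 4)), 2))), Add(-57, 81)), 2) = Pow(Add(Mul(Pow(Rational(-5, 4), -1), Pow(Add(Rational(-5, 4), 10), -1), Add(10, Pow(Rational(-5, 4), 2))), 24), 2) = Pow(Add(Mul(Rational(-4, 5), Pow(Rational(35, 4), -1), Add(10, Rational(25, 16))), 24), 2) = Pow(Add(Mul(Rational(-4, 5), Rational(4, 35), Rational(185, 16)), 24), 2) = Pow(Add(Rational(-37, 35), 24), 2) = Pow(Rational(803, 35), 2) = Rational(644809, 1225)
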